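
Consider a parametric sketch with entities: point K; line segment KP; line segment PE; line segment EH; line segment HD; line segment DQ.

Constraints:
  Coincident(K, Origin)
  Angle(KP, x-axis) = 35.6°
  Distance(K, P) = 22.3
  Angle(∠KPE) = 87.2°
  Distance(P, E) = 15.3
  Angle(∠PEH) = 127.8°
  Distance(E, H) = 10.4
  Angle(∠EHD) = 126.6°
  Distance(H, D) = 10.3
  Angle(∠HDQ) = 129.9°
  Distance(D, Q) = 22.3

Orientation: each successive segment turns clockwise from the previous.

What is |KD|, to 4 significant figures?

18.29

K is at the origin; KP runs at 35.6° with length 22.3, so P = (18.13, 12.98). ∠KPE = 87.2° gives PE at -57.20° from the x-axis; with |PE| = 15.3, E = (26.42, 0.1207). ∠PEH = 127.8° gives EH at -109.4° from the x-axis; with |EH| = 10.4, H = (22.97, -9.689). ∠EHD = 126.6° gives HD at -162.8° from the x-axis; with |HD| = 10.3, D = (13.13, -12.73). Then |KD| = |D − K| = 18.29.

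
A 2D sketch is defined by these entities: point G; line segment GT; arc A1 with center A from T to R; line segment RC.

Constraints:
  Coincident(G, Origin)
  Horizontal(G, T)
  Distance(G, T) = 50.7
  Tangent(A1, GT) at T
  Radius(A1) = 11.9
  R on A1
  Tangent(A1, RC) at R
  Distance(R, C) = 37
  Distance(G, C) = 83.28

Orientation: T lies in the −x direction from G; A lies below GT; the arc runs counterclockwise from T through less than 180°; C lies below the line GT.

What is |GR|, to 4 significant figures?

63.12

Checks: G = (0.00, 0.00) ✓; |AT| = 11.90 ✓; |AR| = 11.90 ✓; ∠(AR, RC) = 90.00° ✓; |RC| = 37.00 ✓; |GC| = 83.28 ✓.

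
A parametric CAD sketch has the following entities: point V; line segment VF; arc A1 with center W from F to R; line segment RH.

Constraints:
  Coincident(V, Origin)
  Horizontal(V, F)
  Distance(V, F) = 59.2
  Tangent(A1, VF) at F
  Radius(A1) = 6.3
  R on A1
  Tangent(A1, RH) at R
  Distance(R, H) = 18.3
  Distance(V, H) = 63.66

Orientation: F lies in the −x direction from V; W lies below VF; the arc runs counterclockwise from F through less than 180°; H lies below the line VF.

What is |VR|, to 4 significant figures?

65.62

Checks: V.y = 0.00, F.y = 0.00 ✓; |WF| = 6.300 ✓; |WR| = 6.300 ✓; ∠(WR, RH) = 90.00° ✓; |RH| = 18.30 ✓; |VH| = 63.66 ✓.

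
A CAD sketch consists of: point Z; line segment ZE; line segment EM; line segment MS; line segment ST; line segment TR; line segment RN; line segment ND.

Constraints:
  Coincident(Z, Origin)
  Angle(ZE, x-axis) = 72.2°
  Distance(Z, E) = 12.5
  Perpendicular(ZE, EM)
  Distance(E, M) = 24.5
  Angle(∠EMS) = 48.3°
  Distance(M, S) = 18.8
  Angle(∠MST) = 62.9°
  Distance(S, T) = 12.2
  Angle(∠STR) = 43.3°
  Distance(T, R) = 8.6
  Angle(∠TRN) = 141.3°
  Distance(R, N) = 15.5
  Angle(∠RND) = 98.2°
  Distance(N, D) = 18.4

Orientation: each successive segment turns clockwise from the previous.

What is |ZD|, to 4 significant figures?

19.36

Z is at the origin; ZE runs at 72.2° with length 12.5, so E = (3.821, 11.90). The perpendicularity gives EM at right angles to ZE, so EM runs at -17.80°; with |EM| = 24.5, M = (27.15, 4.412). ∠EMS = 48.3° gives MS at -149.5° from the x-axis; with |MS| = 18.8, S = (10.95, -5.130). ∠MST = 62.9° gives ST at 93.40° from the x-axis; with |ST| = 12.2, T = (10.23, 7.049). ∠STR = 43.3° gives TR at -43.30° from the x-axis; with |TR| = 8.6, R = (16.49, 1.151). ∠TRN = 141.3° gives RN at -82.00° from the x-axis; with |RN| = 15.5, N = (18.64, -14.20). ∠RND = 98.2° gives ND at -163.8° from the x-axis; with |ND| = 18.4, D = (0.9728, -19.33). Then |ZD| = |D − Z| = 19.36.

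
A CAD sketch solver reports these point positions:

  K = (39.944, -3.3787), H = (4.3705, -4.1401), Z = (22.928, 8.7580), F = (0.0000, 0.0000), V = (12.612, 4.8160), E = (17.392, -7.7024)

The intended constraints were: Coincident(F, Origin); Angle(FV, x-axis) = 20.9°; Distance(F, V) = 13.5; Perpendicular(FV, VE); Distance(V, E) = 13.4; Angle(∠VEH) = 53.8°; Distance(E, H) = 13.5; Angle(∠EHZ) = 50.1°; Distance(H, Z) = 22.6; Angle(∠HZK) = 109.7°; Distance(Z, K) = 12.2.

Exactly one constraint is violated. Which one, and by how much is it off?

Distance(Z, K) = 12.2 — off by 8.70.

F = (0.00, 0.00) ✓; FV at 20.90° ✓; |FV| = 13.50 ✓; ∠(FV, VE) = 90.00° ✓; |VE| = 13.40 ✓; ∠VEH = 53.80° ✓; |EH| = 13.50 ✓; ∠EHZ = 50.10° ✓; |HZ| = 22.60 ✓; ∠HZK = 109.7° ✓; |ZK| = 20.90 ✗.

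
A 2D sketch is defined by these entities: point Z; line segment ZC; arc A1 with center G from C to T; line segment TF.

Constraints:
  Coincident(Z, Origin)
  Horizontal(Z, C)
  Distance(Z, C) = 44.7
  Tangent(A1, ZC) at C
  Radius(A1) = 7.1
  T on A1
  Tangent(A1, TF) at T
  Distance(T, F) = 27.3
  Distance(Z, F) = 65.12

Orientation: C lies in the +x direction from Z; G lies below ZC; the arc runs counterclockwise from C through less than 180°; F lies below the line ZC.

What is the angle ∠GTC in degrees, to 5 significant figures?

25.647°

Z is at the origin; ZC is horizontal with |ZC| = 44.7 and C on the +x side, so C = (44.700, 0.0000). The tangent condition forces GC to be normal to ZC, so G = C + (0, -7.1) = (44.700, -7.1000). Since GT ⟂ TF (tangency), |GF| = √(7.1² + 27.3²) = 28.208 regardless of where T sits on A1. So F lies on both circle(Z, 65.12) and circle(G, 28.208); the below-ZC intersection is F = (56.231, -32.844). T is the foot of the tangent from F: T = (39.159, -11.540).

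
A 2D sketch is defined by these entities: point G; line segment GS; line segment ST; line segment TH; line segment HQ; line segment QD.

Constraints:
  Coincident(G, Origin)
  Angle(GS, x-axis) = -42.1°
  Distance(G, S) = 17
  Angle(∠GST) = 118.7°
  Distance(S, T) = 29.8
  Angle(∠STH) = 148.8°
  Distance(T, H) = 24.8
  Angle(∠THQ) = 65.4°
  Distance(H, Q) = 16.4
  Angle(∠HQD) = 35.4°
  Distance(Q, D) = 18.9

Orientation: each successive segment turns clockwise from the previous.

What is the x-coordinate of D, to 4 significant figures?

-1.824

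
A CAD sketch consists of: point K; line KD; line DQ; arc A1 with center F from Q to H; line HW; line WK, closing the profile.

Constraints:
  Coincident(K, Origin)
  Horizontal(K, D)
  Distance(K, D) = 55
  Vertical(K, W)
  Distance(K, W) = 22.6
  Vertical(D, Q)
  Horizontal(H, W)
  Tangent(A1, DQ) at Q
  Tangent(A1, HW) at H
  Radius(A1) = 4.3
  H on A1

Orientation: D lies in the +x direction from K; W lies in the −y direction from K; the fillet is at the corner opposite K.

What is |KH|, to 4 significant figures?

55.51

K is at the origin; KD is horizontal with |KD| = 55.0 and D on the +x side, so D = (55.00, 0.000). KW is vertical with |KW| = 22.6 and W on the −y side, so W = (0.000, -22.60). The virtual corner opposite K is at (55.00, -22.60). The tangent condition forces FQ to be normal to DQ and A1 meets HW tangentially, so FH is at right angles to HW, with radius 4.3, so the center F sits 4.3 in from both sides at F = (50.70, -18.30). That places the tangent points at Q = (55.00, -18.30) on DQ and H = (50.70, -22.60) on HW. Then |KH| = |H − K| = 55.51.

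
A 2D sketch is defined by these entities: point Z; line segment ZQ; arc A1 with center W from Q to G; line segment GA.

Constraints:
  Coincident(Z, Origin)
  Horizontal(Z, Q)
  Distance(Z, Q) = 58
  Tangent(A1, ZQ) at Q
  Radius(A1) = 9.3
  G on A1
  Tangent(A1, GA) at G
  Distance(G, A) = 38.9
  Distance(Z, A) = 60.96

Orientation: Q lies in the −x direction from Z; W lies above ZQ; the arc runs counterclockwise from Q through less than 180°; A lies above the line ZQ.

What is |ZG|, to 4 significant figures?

49.46

Z is at the origin; ZQ is horizontal with |ZQ| = 58.0 and Q on the −x side, so Q = (-58.00, 0.000). A1 meets ZQ tangentially, so WQ is at right angles to ZQ, so W = Q + (0, 9.3) = (-58.00, 9.300). Since WG ⟂ GA (tangency), |WA| = √(9.3² + 38.9²) = 40.00 regardless of where G sits on A1. So A lies on both circle(Z, 60.96) and circle(W, 40.00); the above-ZQ intersection is A = (-40.72, 45.37). G is the foot of the tangent from A: G = (-48.91, 7.341).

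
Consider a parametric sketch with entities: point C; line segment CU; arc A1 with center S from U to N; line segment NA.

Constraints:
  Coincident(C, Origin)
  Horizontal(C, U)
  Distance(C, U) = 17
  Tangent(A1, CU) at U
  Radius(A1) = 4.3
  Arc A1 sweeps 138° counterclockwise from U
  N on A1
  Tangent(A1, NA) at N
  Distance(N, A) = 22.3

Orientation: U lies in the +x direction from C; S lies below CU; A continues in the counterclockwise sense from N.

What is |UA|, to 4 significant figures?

26.27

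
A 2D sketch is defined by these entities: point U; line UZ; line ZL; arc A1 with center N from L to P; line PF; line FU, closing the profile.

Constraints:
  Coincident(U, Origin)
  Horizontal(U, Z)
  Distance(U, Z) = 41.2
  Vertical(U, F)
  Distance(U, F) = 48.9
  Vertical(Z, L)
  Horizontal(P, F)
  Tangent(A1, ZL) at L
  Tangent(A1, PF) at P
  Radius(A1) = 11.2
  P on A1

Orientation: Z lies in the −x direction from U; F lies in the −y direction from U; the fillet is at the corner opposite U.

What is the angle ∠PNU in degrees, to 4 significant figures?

141.5°

The virtual corner opposite U is at (-41.20, -48.90). A1 meets ZL tangentially, so NL is at right angles to ZL and A1 meets PF tangentially, so NP is at right angles to PF, with radius 11.2, so the center N sits 11.2 in from both sides at N = (-30.00, -37.70). That places the tangent points at L = (-41.20, -37.70) on ZL and P = (-30.00, -48.90) on PF. Then cos ∠PNU = NP·NU / (|NP||NU|), giving 141.5°.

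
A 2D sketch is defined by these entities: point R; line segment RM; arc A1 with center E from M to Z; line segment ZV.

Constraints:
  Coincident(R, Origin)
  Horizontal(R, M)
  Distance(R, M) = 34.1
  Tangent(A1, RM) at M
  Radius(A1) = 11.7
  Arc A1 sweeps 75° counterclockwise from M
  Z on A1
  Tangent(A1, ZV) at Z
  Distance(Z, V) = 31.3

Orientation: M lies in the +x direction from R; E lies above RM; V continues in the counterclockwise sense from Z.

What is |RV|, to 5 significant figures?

66.152

On A1, M sits at bearing -90° from E; a 75° counterclockwise sweep puts Z at bearing -15°, so Z = E + 11.7·(cos -15°, sin -15°) = (45.401, 8.6718). A1 meets ZV tangentially, so EZ is at right angles to ZV, so ZV runs along (−sin -15°, cos -15°); with |ZV| = 31.3, V = (53.502, 38.905). Then |RV| = |V − R| = 66.152.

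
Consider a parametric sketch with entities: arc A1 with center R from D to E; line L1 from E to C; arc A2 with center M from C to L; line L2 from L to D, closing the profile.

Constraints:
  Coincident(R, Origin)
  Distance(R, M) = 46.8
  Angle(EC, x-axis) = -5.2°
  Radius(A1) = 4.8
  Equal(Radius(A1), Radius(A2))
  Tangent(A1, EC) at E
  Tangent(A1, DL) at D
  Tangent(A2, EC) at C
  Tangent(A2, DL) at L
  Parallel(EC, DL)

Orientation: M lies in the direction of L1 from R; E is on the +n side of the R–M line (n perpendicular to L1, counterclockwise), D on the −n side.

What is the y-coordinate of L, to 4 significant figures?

-9.022

Tangency of A1 to both parallel lines with radius 4.8 puts E and D at R ± 4.8·n: E = (0.4350, 4.780), D = (-0.4350, -4.780). Equal radii place C and L the same way about M: C = M + 4.8·n = (47.04, 0.5386), L = M − 4.8·n = (46.17, -9.022). So L.y = -9.022.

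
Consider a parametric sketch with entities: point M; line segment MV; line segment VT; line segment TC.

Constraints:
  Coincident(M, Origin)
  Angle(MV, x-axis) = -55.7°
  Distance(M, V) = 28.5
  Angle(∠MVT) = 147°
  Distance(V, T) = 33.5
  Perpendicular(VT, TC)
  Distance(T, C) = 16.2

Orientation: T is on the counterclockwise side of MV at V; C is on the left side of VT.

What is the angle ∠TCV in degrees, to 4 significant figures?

64.19°

M is at the origin; MV runs at -55.7° with length 28.5, so V = 28.5·(cos -55.7°, sin -55.7°) = (16.06, -23.54). ∠MVT = 147.0°, so VT runs at -55.7° + (180° − 147.0°) = -22.70° from the x-axis; with |VT| = 33.5, T = V + 33.5·(cos -22.70°, sin -22.70°) = (46.97, -36.47). VT is perpendicular to TC; with |TC| = 16.2 on the left of VT, C = T + 16.2·(0.3859, 0.9225) = (53.22, -21.53). Then cos ∠TCV = CT·CV / (|CT||CV|), giving 64.19°.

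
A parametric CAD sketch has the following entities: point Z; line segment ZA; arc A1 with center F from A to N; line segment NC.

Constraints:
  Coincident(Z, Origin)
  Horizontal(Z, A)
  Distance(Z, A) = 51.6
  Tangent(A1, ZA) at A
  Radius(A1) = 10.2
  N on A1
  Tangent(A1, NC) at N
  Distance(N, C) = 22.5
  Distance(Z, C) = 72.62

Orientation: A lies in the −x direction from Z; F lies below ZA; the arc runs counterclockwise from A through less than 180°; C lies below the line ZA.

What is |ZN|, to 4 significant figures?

62.15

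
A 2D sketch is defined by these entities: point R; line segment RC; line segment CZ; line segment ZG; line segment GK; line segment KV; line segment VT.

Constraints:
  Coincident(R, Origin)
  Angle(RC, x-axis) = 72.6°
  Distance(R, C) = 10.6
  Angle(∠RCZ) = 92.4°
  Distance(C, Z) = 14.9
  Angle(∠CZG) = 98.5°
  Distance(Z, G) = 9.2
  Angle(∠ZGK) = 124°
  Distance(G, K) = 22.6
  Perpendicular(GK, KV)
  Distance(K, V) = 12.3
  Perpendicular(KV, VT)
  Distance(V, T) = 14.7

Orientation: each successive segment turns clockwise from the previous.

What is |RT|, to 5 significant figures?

5.8209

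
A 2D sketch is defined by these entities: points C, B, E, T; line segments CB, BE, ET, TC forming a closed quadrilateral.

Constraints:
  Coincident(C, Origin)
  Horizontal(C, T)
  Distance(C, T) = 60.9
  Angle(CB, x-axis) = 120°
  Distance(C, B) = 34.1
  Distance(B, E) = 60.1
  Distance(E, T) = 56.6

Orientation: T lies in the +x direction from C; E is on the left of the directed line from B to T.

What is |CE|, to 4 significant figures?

64.85

Checks: |BE| = 60.10 ✓; |ET| = 56.60 ✓.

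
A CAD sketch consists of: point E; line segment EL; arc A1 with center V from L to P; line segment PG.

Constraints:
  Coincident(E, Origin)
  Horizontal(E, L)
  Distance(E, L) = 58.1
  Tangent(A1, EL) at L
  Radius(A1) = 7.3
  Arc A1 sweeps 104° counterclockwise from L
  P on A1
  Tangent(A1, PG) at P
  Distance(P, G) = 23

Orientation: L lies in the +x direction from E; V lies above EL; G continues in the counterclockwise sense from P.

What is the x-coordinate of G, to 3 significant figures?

59.6

On A1, L sits at bearing -90° from V; a 104° counterclockwise sweep puts P at bearing 14°, so P = V + 7.3·(cos 14°, sin 14°) = (65.2, 9.07). A1 meets PG tangentially, so VP is at right angles to PG, so PG runs along (−sin 14°, cos 14°); with |PG| = 23.0, G = (59.6, 31.4). So G.x = 59.6.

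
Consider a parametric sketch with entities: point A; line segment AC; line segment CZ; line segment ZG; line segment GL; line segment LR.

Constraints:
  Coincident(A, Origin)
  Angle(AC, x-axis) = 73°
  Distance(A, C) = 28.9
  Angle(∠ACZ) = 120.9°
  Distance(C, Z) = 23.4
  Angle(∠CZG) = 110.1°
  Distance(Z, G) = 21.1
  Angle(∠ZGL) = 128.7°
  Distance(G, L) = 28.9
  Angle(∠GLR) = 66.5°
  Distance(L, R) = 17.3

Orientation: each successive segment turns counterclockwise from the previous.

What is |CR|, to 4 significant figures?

30.94

A is at the origin; AC runs at 73.0° with length 28.9, so C = (8.450, 27.64). ∠ACZ = 120.9° gives CZ at 132.1° from the x-axis; with |CZ| = 23.4, Z = (-7.238, 45.00). ∠CZG = 110.1° gives ZG at -158.0° from the x-axis; with |ZG| = 21.1, G = (-26.80, 37.10). ∠ZGL = 128.7° gives GL at -106.7° from the x-axis; with |GL| = 28.9, L = (-35.11, 9.414). ∠GLR = 66.5° gives LR at 6.800° from the x-axis; with |LR| = 17.3, R = (-17.93, 11.46). Then |CR| = |R − C| = 30.94.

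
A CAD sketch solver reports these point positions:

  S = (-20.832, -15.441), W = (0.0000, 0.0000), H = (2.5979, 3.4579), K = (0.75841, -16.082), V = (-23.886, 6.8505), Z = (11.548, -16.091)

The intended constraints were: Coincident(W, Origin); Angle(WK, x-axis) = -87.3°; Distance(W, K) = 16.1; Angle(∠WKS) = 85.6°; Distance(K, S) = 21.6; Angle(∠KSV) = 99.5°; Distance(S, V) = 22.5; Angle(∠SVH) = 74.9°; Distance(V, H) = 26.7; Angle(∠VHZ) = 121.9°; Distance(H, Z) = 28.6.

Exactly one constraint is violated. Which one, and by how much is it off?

Distance(H, Z) = 28.6 — off by 7.10.

W = (0.00, 0.00) ✓; WK at -87.30° ✓; |WK| = 16.10 ✓; ∠WKS = 85.60° ✓; |KS| = 21.60 ✓; ∠KSV = 99.50° ✓; |SV| = 22.50 ✓; ∠SVH = 74.90° ✓; |VH| = 26.70 ✓; ∠VHZ = 121.9° ✓; |HZ| = 21.50 ✗.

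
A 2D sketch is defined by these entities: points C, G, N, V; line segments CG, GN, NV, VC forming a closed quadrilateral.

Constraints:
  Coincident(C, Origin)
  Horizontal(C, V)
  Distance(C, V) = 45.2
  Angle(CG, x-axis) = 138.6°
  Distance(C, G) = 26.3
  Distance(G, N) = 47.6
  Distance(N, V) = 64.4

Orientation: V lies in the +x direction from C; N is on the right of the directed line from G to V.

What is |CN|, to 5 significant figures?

31.921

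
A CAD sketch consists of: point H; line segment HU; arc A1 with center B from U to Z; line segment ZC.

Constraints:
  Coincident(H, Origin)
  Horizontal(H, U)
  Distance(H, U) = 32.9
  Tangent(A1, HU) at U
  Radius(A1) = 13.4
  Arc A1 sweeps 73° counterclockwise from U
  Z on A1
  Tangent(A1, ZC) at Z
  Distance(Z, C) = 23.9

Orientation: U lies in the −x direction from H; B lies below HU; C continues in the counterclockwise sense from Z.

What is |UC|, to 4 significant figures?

37.92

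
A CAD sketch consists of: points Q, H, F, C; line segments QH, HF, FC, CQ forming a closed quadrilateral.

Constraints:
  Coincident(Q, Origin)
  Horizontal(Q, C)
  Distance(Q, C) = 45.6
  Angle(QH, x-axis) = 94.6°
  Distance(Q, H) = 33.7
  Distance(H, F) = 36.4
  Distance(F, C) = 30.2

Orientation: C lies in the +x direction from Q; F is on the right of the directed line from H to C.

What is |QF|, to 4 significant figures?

15.61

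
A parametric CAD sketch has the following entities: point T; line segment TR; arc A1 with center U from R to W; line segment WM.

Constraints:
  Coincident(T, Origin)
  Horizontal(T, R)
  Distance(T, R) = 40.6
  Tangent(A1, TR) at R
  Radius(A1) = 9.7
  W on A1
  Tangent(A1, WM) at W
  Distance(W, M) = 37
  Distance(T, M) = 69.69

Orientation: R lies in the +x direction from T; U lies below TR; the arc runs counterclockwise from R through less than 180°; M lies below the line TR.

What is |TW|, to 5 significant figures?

35.668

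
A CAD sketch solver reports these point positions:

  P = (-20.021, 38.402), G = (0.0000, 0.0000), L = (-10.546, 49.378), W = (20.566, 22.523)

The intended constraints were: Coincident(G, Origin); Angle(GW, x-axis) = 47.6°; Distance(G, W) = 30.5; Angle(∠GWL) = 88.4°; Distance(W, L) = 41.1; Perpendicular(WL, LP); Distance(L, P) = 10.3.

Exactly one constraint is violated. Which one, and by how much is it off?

Distance(L, P) = 10.3 — off by 4.20.

G = (0.00, 0.00) ✓; GW at 47.60° ✓; |GW| = 30.50 ✓; ∠GWL = 88.40° ✓; |WL| = 41.10 ✓; ∠(WL, LP) = 90.00° ✓; |LP| = 14.50 ✗.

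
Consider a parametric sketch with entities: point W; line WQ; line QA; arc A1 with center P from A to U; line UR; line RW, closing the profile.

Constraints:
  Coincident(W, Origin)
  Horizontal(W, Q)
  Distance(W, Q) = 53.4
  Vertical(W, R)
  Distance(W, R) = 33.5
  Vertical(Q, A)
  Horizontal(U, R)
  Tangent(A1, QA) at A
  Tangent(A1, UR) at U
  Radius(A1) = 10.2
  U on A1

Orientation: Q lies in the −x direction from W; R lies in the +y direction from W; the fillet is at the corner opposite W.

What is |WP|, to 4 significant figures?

49.08

WR is vertical with |WR| = 33.5 and R on the +y side, so R = (0.000, 33.50). The virtual corner opposite W is at (-53.40, 33.50). Tangency of A1 to QA means the radius PA is perpendicular to QA and since A1 is tangent to UR there, PU ⟂ UR, with radius 10.2, so the center P sits 10.2 in from both sides at P = (-43.20, 23.30). Then |WP| = |P − W| = 49.08.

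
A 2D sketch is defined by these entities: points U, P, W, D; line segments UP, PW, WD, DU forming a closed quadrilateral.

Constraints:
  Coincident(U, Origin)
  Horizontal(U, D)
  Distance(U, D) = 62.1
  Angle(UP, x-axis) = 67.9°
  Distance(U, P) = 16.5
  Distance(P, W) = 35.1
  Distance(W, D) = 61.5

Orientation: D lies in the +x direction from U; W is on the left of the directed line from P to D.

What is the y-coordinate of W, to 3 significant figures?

46.6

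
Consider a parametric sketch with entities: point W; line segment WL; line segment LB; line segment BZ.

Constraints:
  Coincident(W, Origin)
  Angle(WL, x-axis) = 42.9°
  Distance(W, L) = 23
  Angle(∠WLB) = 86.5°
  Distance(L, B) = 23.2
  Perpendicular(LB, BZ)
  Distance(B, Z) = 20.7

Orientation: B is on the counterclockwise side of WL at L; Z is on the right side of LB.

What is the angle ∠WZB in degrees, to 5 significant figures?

26.531°

W is at the origin; WL runs at 42.9° with length 23.0, so L = 23.0·(cos 42.9°, sin 42.9°) = (16.848, 15.657). ∠WLB = 86.5°, so LB runs at 42.9° + (180° − 86.5°) = 136.40° from the x-axis; with |LB| = 23.2, B = L + 23.2·(cos 136.40°, sin 136.40°) = (0.047699, 31.656). LB is perpendicular to BZ; with |BZ| = 20.7 on the right of LB, Z = B + 20.7·(0.68962, 0.72417) = (14.323, 46.646). Then cos ∠WZB = ZW·ZB / (|ZW||ZB|), giving 26.531°.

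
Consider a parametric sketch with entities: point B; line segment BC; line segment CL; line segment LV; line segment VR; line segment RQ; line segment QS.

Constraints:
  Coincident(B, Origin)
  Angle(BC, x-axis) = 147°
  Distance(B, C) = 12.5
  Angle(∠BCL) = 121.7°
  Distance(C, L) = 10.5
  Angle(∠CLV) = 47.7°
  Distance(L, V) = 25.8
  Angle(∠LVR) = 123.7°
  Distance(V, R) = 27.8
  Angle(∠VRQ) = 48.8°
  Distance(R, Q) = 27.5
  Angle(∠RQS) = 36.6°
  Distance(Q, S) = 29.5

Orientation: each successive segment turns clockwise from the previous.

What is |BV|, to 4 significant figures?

8.453

B is at the origin; BC runs at 147.0° with length 12.5, so C = (-10.48, 6.808). ∠BCL = 121.7° gives CL at 88.70° from the x-axis; with |CL| = 10.5, L = (-10.25, 17.31). ∠CLV = 47.7° gives LV at -43.60° from the x-axis; with |LV| = 25.8, V = (8.438, -0.4869). Then |BV| = |V − B| = 8.453.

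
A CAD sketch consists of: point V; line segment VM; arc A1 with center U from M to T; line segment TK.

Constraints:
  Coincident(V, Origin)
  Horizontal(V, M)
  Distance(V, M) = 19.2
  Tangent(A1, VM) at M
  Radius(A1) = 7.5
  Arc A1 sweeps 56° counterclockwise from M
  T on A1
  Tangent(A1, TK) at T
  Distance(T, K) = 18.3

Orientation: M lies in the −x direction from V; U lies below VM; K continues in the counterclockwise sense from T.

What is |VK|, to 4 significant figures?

40.15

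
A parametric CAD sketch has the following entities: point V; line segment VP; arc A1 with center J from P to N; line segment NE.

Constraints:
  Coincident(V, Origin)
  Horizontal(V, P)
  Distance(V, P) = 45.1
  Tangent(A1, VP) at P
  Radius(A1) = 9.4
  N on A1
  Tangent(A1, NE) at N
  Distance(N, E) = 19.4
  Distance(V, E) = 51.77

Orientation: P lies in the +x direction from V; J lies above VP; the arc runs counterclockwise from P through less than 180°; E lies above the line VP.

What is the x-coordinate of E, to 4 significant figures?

41.69

V is at the origin; V and P share the same y with |VP| = 45.1 and P on the +x side, so P = (45.10, 0.000). A1 meets VP tangentially, so JP is at right angles to VP, so J = P + (0, 9.4) = (45.10, 9.400). Since JN ⟂ NE (tangency), |JE| = √(9.4² + 19.4²) = 21.56 regardless of where N sits on A1. So E lies on both circle(V, 51.77) and circle(J, 21.56); the above-VP intersection is E = (41.69, 30.69). N is the foot of the tangent from E: N = (52.81, 14.78).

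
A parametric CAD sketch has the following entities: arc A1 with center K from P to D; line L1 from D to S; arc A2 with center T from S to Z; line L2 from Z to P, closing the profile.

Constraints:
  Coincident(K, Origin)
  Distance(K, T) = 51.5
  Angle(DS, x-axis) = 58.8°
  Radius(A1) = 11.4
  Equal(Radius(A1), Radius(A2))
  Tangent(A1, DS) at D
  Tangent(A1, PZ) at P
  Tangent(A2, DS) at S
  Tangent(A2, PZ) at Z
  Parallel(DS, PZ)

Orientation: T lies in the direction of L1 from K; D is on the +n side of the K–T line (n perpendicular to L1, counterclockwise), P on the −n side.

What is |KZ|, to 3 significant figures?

52.7

The slot axis is L1's direction at 58.8°, so u = (cos 58.8°, sin 58.8°) = (0.518, 0.855) and n = (−sin 58.8°, cos 58.8°) = (-0.855, 0.518). K is at the origin and T lies 51.5 along u from K, so T = 51.5·u = (26.7, 44.1). Tangency of A1 to both parallel lines with radius 11.4 puts D and P at K ± 11.4·n: D = (-9.75, 5.91), P = (9.75, -5.91). Equal radii place S and Z the same way about T: S = T + 11.4·n = (16.9, 50.0), Z = T − 11.4·n = (36.4, 38.1). Then |KZ| = |Z − K| = 52.7.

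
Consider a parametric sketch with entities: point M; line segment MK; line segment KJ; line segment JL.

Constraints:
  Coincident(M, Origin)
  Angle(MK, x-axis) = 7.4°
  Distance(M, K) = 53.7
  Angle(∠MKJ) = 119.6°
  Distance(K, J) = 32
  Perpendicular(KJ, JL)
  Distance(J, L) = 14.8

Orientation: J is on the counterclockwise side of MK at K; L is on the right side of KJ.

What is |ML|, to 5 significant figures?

84.890

∠MKJ = 119.6°, so KJ runs at 7.4° + (180° − 119.6°) = 67.800° from the x-axis; with |KJ| = 32.0, J = K + 32.0·(cos 67.800°, sin 67.800°) = (65.344, 36.544). KJ ⟂ JL; with |JL| = 14.8 on the right of KJ, L = J + 14.8·(0.92587, -0.37784) = (79.047, 30.952). Then |ML| = |L − M| = 84.890.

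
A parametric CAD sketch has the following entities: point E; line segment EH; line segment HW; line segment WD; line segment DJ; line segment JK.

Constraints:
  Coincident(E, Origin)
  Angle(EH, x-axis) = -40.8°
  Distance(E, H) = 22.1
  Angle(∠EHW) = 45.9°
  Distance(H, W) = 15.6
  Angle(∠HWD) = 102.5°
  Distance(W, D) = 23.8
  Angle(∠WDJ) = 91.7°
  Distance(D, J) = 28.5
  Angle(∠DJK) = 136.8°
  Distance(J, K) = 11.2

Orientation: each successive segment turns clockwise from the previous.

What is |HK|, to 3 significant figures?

29.9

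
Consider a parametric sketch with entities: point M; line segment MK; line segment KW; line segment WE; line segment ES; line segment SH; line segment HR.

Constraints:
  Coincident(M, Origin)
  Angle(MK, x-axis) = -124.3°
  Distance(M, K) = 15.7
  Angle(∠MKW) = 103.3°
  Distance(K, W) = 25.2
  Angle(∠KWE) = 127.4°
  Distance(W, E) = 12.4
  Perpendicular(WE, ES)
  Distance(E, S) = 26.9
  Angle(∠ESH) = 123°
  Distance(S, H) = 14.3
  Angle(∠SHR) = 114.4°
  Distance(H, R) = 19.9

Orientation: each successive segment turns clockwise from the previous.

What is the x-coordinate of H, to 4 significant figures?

0.7885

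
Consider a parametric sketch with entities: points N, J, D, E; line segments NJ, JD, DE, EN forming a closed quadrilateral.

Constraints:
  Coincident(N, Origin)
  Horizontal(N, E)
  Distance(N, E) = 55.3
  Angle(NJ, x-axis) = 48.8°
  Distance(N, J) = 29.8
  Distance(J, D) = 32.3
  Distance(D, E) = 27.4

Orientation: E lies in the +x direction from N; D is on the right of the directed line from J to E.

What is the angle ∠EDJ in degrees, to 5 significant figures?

89.389°

N is at the origin; NE is horizontal with |NE| = 55.3 and E in +x, so E = (55.3, 0). NJ runs at 48.8° with |NJ| = 29.8, so J = (19.629, 22.422). D is determined by |JD| = 32.3 and |DE| = 27.4 together: it lies at the intersection of circle(J, 32.3) and circle(E, 27.4). With |JE| = 42.133, the foot of the radical line on JE is 24.538 from J and the perpendicular offset is √(32.3² − 24.538²) = 21.004. Taking the right-of-JE solution: D = (29.226, -8.4195).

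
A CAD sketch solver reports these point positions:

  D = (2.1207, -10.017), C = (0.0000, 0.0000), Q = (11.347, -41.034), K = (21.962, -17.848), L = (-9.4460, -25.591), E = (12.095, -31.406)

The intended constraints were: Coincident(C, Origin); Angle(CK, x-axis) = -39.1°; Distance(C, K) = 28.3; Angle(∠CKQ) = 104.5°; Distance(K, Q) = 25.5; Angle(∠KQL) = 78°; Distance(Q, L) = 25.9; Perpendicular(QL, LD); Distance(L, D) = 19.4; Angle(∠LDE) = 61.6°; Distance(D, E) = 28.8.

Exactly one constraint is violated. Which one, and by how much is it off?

Distance(D, E) = 28.8 — off by 5.20.

C = (0.00, 0.00) ✓; CK at -39.10° ✓; |CK| = 28.30 ✓; ∠CKQ = 104.5° ✓; |KQ| = 25.50 ✓; ∠KQL = 78.00° ✓; |QL| = 25.90 ✓; ∠(QL, LD) = 90.00° ✓; |LD| = 19.40 ✓; ∠LDE = 61.60° ✓; |DE| = 23.60 ✗.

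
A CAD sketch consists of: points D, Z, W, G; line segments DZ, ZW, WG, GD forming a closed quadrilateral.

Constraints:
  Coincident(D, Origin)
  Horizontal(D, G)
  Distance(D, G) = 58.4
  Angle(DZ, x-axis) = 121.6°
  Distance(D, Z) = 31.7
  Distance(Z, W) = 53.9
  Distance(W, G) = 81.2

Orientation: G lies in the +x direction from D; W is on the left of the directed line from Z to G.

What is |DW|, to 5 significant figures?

71.471

Checks: |ZW| = 53.90 ✓; |WG| = 81.20 ✓.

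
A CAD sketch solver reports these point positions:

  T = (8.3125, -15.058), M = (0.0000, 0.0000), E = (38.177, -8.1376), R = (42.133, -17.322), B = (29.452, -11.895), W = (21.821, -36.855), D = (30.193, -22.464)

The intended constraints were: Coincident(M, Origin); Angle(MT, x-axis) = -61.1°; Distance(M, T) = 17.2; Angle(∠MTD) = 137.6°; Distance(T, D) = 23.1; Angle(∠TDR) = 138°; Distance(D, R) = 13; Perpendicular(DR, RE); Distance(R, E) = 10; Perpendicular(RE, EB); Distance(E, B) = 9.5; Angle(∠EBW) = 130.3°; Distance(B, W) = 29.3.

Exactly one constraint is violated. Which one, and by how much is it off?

Distance(B, W) = 29.3 — off by 3.20.

M = (0.00, 0.00) ✓; MT at -61.10° ✓; |MT| = 17.20 ✓; ∠MTD = 137.6° ✓; |TD| = 23.10 ✓; ∠TDR = 138.0° ✓; |DR| = 13.00 ✓; ∠(DR, RE) = 90.00° ✓; |RE| = 10.00 ✓; ∠(RE, EB) = 90.00° ✓; |EB| = 9.500 ✓; ∠EBW = 130.3° ✓; |BW| = 26.10 ✗.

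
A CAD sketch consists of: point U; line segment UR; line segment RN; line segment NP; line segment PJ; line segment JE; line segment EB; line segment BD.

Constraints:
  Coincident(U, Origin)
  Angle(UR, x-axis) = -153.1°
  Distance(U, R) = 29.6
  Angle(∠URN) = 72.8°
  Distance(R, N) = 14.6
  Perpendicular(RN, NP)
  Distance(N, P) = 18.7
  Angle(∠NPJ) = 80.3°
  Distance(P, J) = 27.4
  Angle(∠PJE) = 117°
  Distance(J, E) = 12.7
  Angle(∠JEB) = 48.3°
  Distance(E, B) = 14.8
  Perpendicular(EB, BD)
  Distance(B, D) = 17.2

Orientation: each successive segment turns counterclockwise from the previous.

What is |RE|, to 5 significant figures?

16.303

U is at the origin; UR runs at -153.1° with length 29.6, so R = (-26.397, -13.392). ∠URN = 72.8° gives RN at -45.900° from the x-axis; with |RN| = 14.6, N = (-16.237, -23.877). RN is perpendicular to NP, so NP runs at 44.100°; with |NP| = 18.7, P = (-2.8079, -10.863). ∠NPJ = 80.3° gives PJ at 143.80° from the x-axis; with |PJ| = 27.4, J = (-24.919, 5.3195). ∠PJE = 117.0° gives JE at -153.20° from the x-axis; with |JE| = 12.7, E = (-36.254, -0.40669). Then |RE| = |E − R| = 16.303.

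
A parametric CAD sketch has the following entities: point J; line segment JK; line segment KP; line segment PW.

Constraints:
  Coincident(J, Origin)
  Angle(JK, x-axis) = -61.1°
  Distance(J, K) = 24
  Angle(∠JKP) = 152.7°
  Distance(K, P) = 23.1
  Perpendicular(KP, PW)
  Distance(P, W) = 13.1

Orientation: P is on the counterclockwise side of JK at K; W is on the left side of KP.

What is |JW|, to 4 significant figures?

44.48

∠JKP = 152.7°, so KP runs at -61.1° + (180° − 152.7°) = -33.80° from the x-axis; with |KP| = 23.1, P = K + 23.1·(cos -33.80°, sin -33.80°) = (30.79, -33.86). KP ⟂ PW; with |PW| = 13.1 on the left of KP, W = P + 13.1·(0.5563, 0.8310) = (38.08, -22.98). Then |JW| = |W − J| = 44.48.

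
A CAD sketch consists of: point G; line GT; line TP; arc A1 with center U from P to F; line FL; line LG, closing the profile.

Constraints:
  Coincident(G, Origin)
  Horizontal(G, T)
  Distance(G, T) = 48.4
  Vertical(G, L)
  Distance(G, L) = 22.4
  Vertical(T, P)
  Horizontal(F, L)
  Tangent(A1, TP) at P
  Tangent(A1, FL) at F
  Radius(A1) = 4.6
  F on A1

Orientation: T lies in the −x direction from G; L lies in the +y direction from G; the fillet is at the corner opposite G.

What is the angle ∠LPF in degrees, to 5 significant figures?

39.571°

G is at the origin; G and T share the same y with |GT| = 48.4 and T on the −x side, so T = (-48.400, 0.0000). GL is vertical with |GL| = 22.4 and L on the +y side, so L = (0.0000, 22.400). The virtual corner opposite G is at (-48.400, 22.400). The tangent condition forces UP to be normal to TP and A1 meets FL tangentially, so UF is at right angles to FL, with radius 4.6, so the center U sits 4.6 in from both sides at U = (-43.800, 17.800). That places the tangent points at P = (-48.400, 17.800) on TP and F = (-43.800, 22.400) on FL. Then cos ∠LPF = PL·PF / (|PL||PF|), giving 39.571°.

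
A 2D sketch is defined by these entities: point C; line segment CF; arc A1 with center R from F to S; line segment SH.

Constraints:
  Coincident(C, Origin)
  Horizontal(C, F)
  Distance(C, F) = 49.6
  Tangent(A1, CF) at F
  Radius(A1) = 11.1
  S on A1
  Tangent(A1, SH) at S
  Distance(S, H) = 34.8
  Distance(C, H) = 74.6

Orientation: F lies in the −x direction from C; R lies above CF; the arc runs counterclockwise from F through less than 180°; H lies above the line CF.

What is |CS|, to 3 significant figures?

43.5

C is at the origin; CF is horizontal with |CF| = 49.6 and F on the −x side, so F = (-49.6, 0.00). Tangency of A1 to CF means the radius RF is perpendicular to CF, so R = F + (0, 11.1) = (-49.6, 11.1). Since RS ⟂ SH (tangency), |RH| = √(11.1² + 34.8²) = 36.5 regardless of where S sits on A1. So H lies on both circle(C, 74.6) and circle(R, 36.5); the above-CF intersection is H = (-58.3, 46.6). S is the foot of the tangent from H: S = (-40.1, 16.9).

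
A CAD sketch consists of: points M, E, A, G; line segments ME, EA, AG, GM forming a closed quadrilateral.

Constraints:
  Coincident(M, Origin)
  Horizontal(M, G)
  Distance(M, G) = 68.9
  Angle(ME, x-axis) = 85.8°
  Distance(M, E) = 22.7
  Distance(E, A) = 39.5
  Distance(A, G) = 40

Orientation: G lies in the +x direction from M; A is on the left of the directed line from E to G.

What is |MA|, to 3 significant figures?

49.7

Checks: ME at 85.80° ✓; |EA| = 39.50 ✓; |AG| = 40.00 ✓.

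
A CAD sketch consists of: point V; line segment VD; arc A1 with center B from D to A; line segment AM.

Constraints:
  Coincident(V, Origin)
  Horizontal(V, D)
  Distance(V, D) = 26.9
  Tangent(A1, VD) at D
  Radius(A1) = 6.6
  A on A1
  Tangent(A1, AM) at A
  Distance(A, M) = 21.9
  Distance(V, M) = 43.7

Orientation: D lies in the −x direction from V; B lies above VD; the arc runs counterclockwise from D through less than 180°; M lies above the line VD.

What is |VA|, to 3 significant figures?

23.6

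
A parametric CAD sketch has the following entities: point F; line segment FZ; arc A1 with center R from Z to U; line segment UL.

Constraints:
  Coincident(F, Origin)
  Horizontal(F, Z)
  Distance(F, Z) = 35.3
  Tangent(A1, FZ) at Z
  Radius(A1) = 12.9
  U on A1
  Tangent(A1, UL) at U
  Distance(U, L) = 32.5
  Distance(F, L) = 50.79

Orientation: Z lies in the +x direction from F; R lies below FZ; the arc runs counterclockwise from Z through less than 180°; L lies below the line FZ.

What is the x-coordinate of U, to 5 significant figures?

22.400

F is at the origin; FZ is horizontal with |FZ| = 35.3 and Z on the +x side, so Z = (35.300, 0.0000). Since A1 is tangent to FZ there, RZ ⟂ FZ, so R = Z + (0, -12.9) = (35.300, -12.900). Since RU ⟂ UL (tangency), |RL| = √(12.9² + 32.5²) = 34.967 regardless of where U sits on A1. So L lies on both circle(F, 50.79) and circle(R, 34.967); the below-FZ intersection is L = (22.607, -45.481). U is the foot of the tangent from L: U = (22.400, -12.982).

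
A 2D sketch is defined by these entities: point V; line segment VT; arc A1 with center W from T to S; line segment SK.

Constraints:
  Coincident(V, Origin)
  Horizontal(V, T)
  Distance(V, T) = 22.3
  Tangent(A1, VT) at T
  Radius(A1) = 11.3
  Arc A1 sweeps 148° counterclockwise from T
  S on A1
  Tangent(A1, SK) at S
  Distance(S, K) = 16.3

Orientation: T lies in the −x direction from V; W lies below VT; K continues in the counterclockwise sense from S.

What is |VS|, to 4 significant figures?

35.16

V is at the origin; V and T share the same y with |VT| = 22.3 and T on the −x side, so T = (-22.30, 0.000). Since A1 is tangent to VT there, WT ⟂ VT, so W = T + (0, -11.3) = (-22.30, -11.30). On A1, T sits at bearing 90° from W; a 148° counterclockwise sweep puts S at bearing 238°, so S = W + 11.3·(cos 238°, sin 238°) = (-28.29, -20.88). Then |VS| = |S − V| = 35.16.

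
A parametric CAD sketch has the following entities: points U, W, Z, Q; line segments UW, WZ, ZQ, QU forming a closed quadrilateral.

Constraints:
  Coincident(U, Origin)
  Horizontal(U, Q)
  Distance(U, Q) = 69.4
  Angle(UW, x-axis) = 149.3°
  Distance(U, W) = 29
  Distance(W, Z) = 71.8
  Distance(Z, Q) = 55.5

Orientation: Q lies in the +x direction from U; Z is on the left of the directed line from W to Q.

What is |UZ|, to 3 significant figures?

61.1

U is at the origin; UQ is horizontal with |UQ| = 69.4 and Q in +x, so Q = (69.4, 0). UW runs at 149.3° with |UW| = 29.0, so W = (-24.9, 14.8). Z is determined by |WZ| = 71.8 and |ZQ| = 55.5 together: it lies at the intersection of circle(W, 71.8) and circle(Q, 55.5). With |WQ| = 95.5, the foot of the radical line on WQ is 58.6 from W and the perpendicular offset is √(71.8² − 58.6²) = 41.5. Taking the left-of-WQ solution: Z = (39.4, 46.7).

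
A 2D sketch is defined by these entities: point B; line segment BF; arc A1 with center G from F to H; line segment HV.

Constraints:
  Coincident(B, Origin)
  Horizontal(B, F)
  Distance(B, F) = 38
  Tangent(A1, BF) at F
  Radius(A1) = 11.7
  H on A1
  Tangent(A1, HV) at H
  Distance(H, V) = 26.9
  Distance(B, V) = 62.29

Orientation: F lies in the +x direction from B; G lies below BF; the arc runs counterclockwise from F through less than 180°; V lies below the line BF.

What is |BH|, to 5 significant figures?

35.708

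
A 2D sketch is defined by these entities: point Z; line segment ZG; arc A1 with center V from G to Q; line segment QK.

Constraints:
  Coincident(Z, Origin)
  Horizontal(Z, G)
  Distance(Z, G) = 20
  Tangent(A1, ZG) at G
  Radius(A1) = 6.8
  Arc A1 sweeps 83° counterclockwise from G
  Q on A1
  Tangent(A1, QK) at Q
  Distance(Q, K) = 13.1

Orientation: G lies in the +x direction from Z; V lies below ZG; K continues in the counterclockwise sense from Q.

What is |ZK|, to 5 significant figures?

22.267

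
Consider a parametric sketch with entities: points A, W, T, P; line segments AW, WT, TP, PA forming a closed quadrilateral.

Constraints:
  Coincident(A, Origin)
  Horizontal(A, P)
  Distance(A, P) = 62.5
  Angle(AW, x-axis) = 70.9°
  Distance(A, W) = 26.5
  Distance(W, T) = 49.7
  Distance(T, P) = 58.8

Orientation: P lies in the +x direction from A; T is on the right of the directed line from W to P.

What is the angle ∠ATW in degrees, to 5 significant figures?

19.781°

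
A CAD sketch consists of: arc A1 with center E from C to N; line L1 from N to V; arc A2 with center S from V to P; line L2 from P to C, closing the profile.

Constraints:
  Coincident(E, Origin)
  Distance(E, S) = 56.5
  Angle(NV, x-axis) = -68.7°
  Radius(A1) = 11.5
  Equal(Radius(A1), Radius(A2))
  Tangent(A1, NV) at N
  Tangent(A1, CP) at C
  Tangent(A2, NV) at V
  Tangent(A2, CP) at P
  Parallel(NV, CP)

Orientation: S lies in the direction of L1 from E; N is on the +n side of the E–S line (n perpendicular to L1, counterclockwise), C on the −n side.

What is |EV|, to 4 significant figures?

57.66

The slot axis is L1's direction at -68.7°, so u = (cos -68.7°, sin -68.7°) = (0.3633, -0.9317) and n = (−sin -68.7°, cos -68.7°) = (0.9317, 0.3633). E is at the origin and S lies 56.5 along u from E, so S = 56.5·u = (20.52, -52.64). Tangency of A1 to both parallel lines with radius 11.5 puts N and C at E ± 11.5·n: N = (10.71, 4.177), C = (-10.71, -4.177). Equal radii place V and P the same way about S: V = S + 11.5·n = (31.24, -48.46), P = S − 11.5·n = (9.809, -56.82). Then |EV| = |V − E| = 57.66.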